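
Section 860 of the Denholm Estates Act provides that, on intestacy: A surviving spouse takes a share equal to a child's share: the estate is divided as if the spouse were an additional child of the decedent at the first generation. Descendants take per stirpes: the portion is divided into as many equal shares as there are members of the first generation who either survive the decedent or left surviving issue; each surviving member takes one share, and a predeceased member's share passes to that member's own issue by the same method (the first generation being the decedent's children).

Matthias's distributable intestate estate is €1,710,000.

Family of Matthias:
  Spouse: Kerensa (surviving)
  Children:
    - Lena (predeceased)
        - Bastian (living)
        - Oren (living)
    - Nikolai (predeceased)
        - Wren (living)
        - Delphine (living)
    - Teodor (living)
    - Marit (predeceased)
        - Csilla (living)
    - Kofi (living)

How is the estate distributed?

The spouse counts as an additional share at the children's level, so there are 6 primary shares of €285,000. Kerensa takes one such share (€285,000).
The children's combined portion (€1,425,000) is divided into 5 shares of €285,000: Teodor and Kofi each take €285,000; Lena's €285,000 share passes to Lena's issue; Nikolai's €285,000 share passes to Nikolai's issue; Marit's €285,000 share passes to Marit's issue.
Lena's share (€285,000) is divided into 2 shares of €142,500: Bastian and Oren each take €142,500.
Nikolai's share (€285,000) is divided into 2 shares of €142,500: Wren and Delphine each take €142,500.
Marit's share (€285,000) passes entirely to Csilla.

Kerensa: €285,000; Bastian: €142,500; Oren: €142,500; Wren: €142,500; Delphine: €142,500; Teodor: €285,000; Csilla: €285,000; Kofi: €285,000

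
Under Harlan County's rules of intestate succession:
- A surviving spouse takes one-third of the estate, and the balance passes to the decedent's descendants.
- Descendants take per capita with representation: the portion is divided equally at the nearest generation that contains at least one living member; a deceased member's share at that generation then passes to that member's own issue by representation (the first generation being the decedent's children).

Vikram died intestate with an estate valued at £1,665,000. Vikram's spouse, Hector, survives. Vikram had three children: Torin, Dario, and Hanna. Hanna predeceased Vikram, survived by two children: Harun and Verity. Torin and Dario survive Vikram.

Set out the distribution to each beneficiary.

Hector: £555,000; Torin: £370,000; Dario: £370,000; Harun: £185,000; Verity: £185,000

Hector takes one-third of £1,665,000 = £555,000. The remaining £1,110,000 passes to the descendants.
The descendants' portion (£1,110,000) is divided into 3 shares of £370,000: Torin and Dario each take £370,000; Hanna's £370,000 share passes to Hanna's issue.
Hanna's share (£370,000) is divided into 2 shares of £185,000: Harun and Verity each take £185,000.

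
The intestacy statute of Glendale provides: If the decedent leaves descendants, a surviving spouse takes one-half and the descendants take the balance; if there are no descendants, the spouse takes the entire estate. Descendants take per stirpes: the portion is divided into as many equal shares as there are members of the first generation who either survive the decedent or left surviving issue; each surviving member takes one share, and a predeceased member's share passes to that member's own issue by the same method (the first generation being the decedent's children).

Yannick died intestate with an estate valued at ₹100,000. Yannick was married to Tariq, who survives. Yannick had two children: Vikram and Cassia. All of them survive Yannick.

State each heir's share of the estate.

Tariq takes one-half of ₹100,000 = ₹50,000. The remaining ₹50,000 passes to the descendants.
The descendants' portion (₹50,000) is divided into 2 shares of ₹25,000: Vikram and Cassia each take ₹25,000.

Tariq: ₹50,000; Vikram: ₹25,000; Cassia: ₹25,000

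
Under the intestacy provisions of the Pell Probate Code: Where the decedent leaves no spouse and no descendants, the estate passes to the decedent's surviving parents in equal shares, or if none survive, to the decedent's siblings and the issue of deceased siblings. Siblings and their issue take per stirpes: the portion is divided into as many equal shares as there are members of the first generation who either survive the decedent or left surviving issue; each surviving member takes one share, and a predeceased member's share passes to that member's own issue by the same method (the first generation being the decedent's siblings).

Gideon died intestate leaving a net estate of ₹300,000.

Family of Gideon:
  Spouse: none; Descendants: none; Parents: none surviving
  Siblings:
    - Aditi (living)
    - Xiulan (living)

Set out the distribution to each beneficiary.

Aditi: ₹150,000; Xiulan: ₹150,000

The entire ₹300,000 passes to the siblings and their issue.
That amount (₹300,000) is divided into 2 shares of ₹150,000: Aditi and Xiulan each take ₹150,000.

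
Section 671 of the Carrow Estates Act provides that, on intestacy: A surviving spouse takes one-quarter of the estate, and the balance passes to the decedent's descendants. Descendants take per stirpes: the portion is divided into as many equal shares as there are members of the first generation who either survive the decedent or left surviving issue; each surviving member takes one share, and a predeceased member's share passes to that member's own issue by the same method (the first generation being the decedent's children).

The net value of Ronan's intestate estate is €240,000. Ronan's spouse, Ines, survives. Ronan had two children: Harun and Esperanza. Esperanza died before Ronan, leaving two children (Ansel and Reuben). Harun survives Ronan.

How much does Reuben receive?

Ines takes one-quarter of €240,000 = €60,000. The remaining €180,000 passes to the descendants.
The descendants' portion (€180,000) is divided into 2 shares of €90,000: Harun takes €90,000; Esperanza's €90,000 share passes to Esperanza's issue.
Esperanza's share (€90,000) is divided into 2 shares of €45,000: Ansel and Reuben each take €45,000.

Reuben receives €45,000.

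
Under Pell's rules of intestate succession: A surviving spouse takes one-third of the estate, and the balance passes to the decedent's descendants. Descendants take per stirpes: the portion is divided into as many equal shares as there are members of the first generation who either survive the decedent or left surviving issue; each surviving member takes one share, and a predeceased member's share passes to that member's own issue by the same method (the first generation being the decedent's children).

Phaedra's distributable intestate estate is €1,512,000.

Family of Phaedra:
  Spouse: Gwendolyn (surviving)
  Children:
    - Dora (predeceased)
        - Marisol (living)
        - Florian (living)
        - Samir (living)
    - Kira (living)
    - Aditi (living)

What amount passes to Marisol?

Marisol receives €112,000.

Gwendolyn takes one-third of €1,512,000 = €504,000. The remaining €1,008,000 passes to the descendants.
The descendants' portion (€1,008,000) is divided into 3 shares of €336,000: Kira and Aditi each take €336,000; Dora's €336,000 share passes to Dora's issue.
Dora's share (€336,000) is divided into 3 shares of €112,000: Marisol, Florian, and Samir each take €112,000.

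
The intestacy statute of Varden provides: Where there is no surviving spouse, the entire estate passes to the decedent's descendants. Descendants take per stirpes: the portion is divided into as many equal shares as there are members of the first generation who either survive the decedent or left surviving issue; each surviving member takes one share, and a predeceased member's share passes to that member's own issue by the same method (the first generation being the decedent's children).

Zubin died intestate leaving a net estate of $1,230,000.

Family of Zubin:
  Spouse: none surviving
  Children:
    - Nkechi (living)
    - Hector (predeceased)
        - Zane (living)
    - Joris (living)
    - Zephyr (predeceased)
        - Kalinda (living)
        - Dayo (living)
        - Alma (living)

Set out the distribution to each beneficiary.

The entire $1,230,000 passes to the descendants.
That amount ($1,230,000) is divided into 4 shares of $307,500: Nkechi and Joris each take $307,500; Hector's $307,500 share passes to Hector's issue; Zephyr's $307,500 share passes to Zephyr's issue.
Hector's share ($307,500) passes entirely to Zane.
Zephyr's share ($307,500) is divided into 3 shares of $102,500: Kalinda, Dayo, and Alma each take $102,500.

Nkechi: $307,500; Zane: $307,500; Joris: $307,500; Kalinda: $102,500; Dayo: $102,500; Alma: $102,500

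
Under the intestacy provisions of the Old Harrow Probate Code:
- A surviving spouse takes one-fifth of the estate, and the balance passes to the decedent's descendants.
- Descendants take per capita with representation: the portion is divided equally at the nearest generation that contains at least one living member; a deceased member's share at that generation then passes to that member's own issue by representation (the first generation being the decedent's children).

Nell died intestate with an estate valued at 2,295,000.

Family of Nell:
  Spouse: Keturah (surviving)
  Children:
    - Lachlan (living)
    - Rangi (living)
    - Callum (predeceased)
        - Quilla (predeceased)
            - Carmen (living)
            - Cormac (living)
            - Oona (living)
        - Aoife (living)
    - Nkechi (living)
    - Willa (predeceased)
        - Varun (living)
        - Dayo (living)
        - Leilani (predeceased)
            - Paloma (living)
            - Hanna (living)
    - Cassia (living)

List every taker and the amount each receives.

Keturah: 459,000; Lachlan: 306,000; Rangi: 306,000; Carmen: 51,000; Cormac: 51,000; Oona: 51,000; Aoife: 153,000; Nkechi: 306,000; Varun: 102,000; Dayo: 102,000; Paloma: 51,000; Hanna: 51,000; Cassia: 306,000

Keturah takes one-fifth of 2,295,000 = 459,000. The remaining 1,836,000 passes to the descendants.
The descendants' portion (1,836,000) is divided into 6 shares of 306,000: Lachlan, Rangi, Nkechi, and Cassia each take 306,000; Callum's 306,000 share passes to Callum's issue; Willa's 306,000 share passes to Willa's issue.
Callum's share (306,000) is divided into 2 shares of 153,000: Aoife takes 153,000; Quilla's 153,000 share passes to Quilla's issue.
Quilla's share (153,000) is divided into 3 shares of 51,000: Carmen, Cormac, and Oona each take 51,000.
Willa's share (306,000) is divided into 3 shares of 102,000: Varun and Dayo each take 102,000; Leilani's 102,000 share passes to Leilani's issue.
Leilani's share (102,000) is divided into 2 shares of 51,000: Paloma and Hanna each take 51,000.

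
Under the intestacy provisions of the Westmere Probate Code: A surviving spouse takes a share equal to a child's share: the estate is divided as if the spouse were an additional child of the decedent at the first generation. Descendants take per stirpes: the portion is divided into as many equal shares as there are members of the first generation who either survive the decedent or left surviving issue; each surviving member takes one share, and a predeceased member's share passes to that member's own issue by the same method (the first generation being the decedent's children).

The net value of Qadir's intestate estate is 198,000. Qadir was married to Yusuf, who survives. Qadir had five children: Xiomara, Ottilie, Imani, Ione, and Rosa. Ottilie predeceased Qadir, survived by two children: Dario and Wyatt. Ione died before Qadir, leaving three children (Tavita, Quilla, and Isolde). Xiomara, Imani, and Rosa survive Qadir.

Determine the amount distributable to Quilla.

Quilla receives 11,000.

The spouse counts as an additional share at the children's level, so there are 6 primary shares of 33,000. Yusuf takes one such share (33,000).
The children's combined portion (165,000) is divided into 5 shares of 33,000: Xiomara, Imani, and Rosa each take 33,000; Ottilie's 33,000 share passes to Ottilie's issue; Ione's 33,000 share passes to Ione's issue.
Ottilie's share (33,000) is divided into 2 shares of 16,500: Dario and Wyatt each take 16,500.
Ione's share (33,000) is divided into 3 shares of 11,000: Tavita, Quilla, and Isolde each take 11,000.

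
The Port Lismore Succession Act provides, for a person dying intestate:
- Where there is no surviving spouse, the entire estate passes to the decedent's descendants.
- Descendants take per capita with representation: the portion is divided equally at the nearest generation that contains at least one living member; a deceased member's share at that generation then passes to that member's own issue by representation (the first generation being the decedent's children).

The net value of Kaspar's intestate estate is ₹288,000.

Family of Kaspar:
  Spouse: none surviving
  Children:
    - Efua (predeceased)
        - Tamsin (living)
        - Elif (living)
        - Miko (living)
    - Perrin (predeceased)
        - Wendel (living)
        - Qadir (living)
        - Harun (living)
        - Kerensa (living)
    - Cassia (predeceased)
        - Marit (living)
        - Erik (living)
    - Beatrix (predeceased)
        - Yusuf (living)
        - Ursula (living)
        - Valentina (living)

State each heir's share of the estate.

Tamsin: ₹24,000; Elif: ₹24,000; Miko: ₹24,000; Wendel: ₹24,000; Qadir: ₹24,000; Harun: ₹24,000; Kerensa: ₹24,000; Marit: ₹24,000; Erik: ₹24,000; Yusuf: ₹24,000; Ursula: ₹24,000; Valentina: ₹24,000

The entire ₹288,000 passes to the descendants.
No child survives, so the initial division is made at the grandchildren's generation.
That amount (₹288,000) is divided into 12 shares of ₹24,000: Tamsin, Elif, Miko, Wendel, Qadir, Harun, Kerensa, Marit, Erik, Yusuf, Ursula, and Valentina each take ₹24,000.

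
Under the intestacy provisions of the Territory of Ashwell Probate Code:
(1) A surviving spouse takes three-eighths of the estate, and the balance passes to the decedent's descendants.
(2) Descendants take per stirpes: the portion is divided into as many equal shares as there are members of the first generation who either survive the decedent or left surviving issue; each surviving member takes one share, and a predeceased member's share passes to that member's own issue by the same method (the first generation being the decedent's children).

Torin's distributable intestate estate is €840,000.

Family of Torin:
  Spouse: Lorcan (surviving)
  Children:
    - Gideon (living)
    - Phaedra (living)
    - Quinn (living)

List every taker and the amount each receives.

Lorcan: €315,000; Gideon: €175,000; Phaedra: €175,000; Quinn: €175,000

Lorcan takes three-eighths of €840,000 = €315,000. The remaining €525,000 passes to the descendants.
The descendants' portion (€525,000) is divided into 3 shares of €175,000: Gideon, Phaedra, and Quinn each take €175,000.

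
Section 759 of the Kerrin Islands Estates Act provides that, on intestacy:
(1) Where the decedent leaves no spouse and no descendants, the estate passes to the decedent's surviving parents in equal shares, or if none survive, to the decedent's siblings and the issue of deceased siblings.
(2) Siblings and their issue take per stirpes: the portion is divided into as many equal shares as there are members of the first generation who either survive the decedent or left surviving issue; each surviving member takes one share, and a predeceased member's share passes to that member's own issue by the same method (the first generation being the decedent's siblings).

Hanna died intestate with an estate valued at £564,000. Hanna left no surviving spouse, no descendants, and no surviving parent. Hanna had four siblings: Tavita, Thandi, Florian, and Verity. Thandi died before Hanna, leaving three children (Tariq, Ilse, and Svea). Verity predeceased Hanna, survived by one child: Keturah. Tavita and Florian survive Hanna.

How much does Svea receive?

The entire £564,000 passes to the siblings and their issue.
That amount (£564,000) is divided into 4 shares of £141,000: Tavita and Florian each take £141,000; Thandi's £141,000 share passes to Thandi's issue; Verity's £141,000 share passes to Verity's issue.
Thandi's share (£141,000) is divided into 3 shares of £47,000: Tariq, Ilse, and Svea each take £47,000.
Verity's share (£141,000) passes entirely to Keturah.

Svea receives £47,000.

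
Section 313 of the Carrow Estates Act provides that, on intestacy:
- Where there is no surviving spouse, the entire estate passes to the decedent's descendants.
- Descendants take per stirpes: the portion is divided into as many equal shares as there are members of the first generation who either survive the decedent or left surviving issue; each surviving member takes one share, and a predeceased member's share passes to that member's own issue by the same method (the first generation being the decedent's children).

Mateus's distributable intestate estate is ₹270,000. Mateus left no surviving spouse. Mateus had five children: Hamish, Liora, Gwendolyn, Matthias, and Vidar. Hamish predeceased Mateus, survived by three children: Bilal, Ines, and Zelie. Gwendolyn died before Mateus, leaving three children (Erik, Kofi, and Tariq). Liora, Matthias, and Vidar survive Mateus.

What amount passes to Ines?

Ines receives ₹18,000.

The entire ₹270,000 passes to the descendants.
That amount (₹270,000) is divided into 5 shares of ₹54,000: Liora, Matthias, and Vidar each take ₹54,000; Hamish's ₹54,000 share passes to Hamish's issue; Gwendolyn's ₹54,000 share passes to Gwendolyn's issue.
Hamish's share (₹54,000) is divided into 3 shares of ₹18,000: Bilal, Ines, and Zelie each take ₹18,000.
Gwendolyn's share (₹54,000) is divided into 3 shares of ₹18,000: Erik, Kofi, and Tariq each take ₹18,000.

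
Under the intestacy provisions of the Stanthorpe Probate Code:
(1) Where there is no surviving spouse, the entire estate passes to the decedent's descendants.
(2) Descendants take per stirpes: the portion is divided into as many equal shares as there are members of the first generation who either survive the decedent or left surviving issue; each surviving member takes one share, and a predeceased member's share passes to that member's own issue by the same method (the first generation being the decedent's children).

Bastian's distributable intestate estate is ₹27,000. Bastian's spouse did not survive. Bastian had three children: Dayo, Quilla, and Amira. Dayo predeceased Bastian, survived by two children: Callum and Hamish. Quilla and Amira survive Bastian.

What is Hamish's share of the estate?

The entire ₹27,000 passes to the descendants.
That amount (₹27,000) is divided into 3 shares of ₹9,000: Quilla and Amira each take ₹9,000; Dayo's ₹9,000 share passes to Dayo's issue.
Dayo's share (₹9,000) is divided into 2 shares of ₹4,500: Callum and Hamish each take ₹4,500.

Hamish receives ₹4,500.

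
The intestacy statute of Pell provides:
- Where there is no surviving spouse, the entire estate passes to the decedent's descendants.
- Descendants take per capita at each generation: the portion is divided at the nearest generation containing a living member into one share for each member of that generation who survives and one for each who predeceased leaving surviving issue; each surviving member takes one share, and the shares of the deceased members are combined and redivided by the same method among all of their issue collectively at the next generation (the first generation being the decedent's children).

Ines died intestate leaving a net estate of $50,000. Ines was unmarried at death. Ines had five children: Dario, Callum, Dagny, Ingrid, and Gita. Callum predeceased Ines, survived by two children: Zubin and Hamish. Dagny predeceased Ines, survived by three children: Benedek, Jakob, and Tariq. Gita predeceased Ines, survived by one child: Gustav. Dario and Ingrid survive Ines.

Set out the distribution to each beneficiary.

Dario: $10,000; Zubin: $5,000; Hamish: $5,000; Benedek: $5,000; Jakob: $5,000; Tariq: $5,000; Ingrid: $10,000; Gustav: $5,000

The entire $50,000 passes to the descendants.
That amount ($50,000) is divided at the children's generation into 5 shares of $10,000. Dario and Ingrid each take $10,000. The 3 shares of the deceased (Callum, Dagny, and Gita) are combined into a pool of $30,000.
That pool ($30,000) is divided at the grandchildren's generation equally among Zubin, Hamish, Benedek, Jakob, Tariq, and Gustav: $5,000 each.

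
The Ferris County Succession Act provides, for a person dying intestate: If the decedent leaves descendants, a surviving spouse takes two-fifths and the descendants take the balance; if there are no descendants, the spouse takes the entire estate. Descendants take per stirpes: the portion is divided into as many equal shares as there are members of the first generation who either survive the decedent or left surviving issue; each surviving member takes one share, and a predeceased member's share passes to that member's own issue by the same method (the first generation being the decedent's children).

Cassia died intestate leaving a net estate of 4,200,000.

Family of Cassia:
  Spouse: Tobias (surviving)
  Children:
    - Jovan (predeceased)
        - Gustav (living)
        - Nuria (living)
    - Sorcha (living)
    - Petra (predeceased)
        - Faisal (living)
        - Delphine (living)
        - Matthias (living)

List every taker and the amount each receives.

Tobias takes two-fifths of 4,200,000 = 1,680,000. The remaining 2,520,000 passes to the descendants.
The descendants' portion (2,520,000) is divided into 3 shares of 840,000: Sorcha takes 840,000; Jovan's 840,000 share passes to Jovan's issue; Petra's 840,000 share passes to Petra's issue.
Jovan's share (840,000) is divided into 2 shares of 420,000: Gustav and Nuria each take 420,000.
Petra's share (840,000) is divided into 3 shares of 280,000: Faisal, Delphine, and Matthias each take 280,000.

Tobias: 1,680,000; Gustav: 420,000; Nuria: 420,000; Sorcha: 840,000; Faisal: 280,000; Delphine: 280,000; Matthias: 280,000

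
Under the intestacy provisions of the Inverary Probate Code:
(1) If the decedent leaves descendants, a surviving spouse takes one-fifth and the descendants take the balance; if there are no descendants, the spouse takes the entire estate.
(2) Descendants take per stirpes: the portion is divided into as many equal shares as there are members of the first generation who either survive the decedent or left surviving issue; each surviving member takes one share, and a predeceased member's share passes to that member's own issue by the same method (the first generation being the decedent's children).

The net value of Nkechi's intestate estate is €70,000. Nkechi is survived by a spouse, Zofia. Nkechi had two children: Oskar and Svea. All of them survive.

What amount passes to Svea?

Svea receives €28,000.

Zofia takes one-fifth of €70,000 = €14,000. The remaining €56,000 passes to the descendants.
The descendants' portion (€56,000) is divided into 2 shares of €28,000: Oskar and Svea each take €28,000.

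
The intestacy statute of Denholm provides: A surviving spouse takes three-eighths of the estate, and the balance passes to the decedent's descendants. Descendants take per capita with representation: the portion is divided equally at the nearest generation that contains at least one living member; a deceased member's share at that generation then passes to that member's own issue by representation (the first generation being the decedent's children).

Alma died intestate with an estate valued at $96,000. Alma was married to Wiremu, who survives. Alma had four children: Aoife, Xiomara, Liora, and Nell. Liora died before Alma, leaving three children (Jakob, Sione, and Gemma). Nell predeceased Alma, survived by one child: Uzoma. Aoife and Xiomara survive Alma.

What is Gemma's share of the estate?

Gemma receives $5,000.

Wiremu takes three-eighths of $96,000 = $36,000. The remaining $60,000 passes to the descendants.
The descendants' portion ($60,000) is divided into 4 shares of $15,000: Aoife and Xiomara each take $15,000; Liora's $15,000 share passes to Liora's issue; Nell's $15,000 share passes to Nell's issue.
Liora's share ($15,000) is divided into 3 shares of $5,000: Jakob, Sione, and Gemma each take $5,000.
Nell's share ($15,000) passes entirely to Uzoma.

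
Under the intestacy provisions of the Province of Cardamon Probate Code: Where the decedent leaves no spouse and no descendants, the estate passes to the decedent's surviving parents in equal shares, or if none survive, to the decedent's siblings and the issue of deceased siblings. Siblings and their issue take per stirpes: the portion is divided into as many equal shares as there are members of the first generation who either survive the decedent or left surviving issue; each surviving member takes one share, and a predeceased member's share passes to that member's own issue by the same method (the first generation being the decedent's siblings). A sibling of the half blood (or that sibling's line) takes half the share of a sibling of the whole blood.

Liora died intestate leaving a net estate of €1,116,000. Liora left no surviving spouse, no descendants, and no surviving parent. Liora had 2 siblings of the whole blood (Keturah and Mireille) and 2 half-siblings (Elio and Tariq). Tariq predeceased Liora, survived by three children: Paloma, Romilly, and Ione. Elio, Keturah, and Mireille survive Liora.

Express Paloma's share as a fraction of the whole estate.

The entire €1,116,000 passes to the siblings and their issue.
Counting each half-blood sibling's line as half a unit, there are 3 units in €1,116,000, so one unit is €372,000. Whole-blood lines (Keturah and Mireille) take €372,000 each; half-blood lines (Elio and Tariq) take €186,000 each.
Tariq's share (€186,000) is divided into 3 shares of €62,000: Paloma, Romilly, and Ione each take €62,000.

Paloma receives 1/18 of the estate.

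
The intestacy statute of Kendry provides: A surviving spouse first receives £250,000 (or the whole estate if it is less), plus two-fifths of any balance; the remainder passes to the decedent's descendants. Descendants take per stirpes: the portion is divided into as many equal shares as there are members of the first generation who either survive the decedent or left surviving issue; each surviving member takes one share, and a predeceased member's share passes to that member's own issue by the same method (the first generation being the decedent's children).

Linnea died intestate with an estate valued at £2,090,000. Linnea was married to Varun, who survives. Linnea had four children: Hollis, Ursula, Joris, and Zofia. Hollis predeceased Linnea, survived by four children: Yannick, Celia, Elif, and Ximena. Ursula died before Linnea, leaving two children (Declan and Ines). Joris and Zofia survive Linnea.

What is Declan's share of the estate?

Declan receives £138,000.

Varun first takes £250,000, leaving a balance of £1,840,000. Varun then takes two-fifths of the balance (£736,000), for a total of £986,000. The remaining £1,104,000 passes to the descendants.
The descendants' portion (£1,104,000) is divided into 4 shares of £276,000: Joris and Zofia each take £276,000; Hollis's £276,000 share passes to Hollis's issue; Ursula's £276,000 share passes to Ursula's issue.
Hollis's share (£276,000) is divided into 4 shares of £69,000: Yannick, Celia, Elif, and Ximena each take £69,000.
Ursula's share (£276,000) is divided into 2 shares of £138,000: Declan and Ines each take £138,000.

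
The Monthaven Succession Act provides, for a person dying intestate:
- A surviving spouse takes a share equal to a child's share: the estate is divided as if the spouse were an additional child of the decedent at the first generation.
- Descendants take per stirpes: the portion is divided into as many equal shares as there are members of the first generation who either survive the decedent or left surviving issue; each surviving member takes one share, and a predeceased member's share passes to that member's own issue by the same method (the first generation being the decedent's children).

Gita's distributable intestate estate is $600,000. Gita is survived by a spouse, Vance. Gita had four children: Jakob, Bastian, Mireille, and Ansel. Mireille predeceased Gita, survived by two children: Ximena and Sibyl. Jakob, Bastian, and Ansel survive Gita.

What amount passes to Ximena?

The spouse counts as an additional share at the children's level, so there are 5 primary shares of $120,000. Vance takes one such share ($120,000).
The children's combined portion ($480,000) is divided into 4 shares of $120,000: Jakob, Bastian, and Ansel each take $120,000; Mireille's $120,000 share passes to Mireille's issue.
Mireille's share ($120,000) is divided into 2 shares of $60,000: Ximena and Sibyl each take $60,000.

Ximena receives $60,000.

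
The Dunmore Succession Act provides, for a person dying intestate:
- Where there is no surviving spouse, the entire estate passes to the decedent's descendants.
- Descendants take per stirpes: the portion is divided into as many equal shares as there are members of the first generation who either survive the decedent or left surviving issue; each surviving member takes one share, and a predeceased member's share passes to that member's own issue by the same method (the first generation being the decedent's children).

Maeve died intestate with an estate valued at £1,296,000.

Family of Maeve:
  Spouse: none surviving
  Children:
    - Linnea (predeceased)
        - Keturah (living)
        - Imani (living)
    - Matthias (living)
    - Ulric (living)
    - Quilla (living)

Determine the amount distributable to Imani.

Imani receives £162,000.

The entire £1,296,000 passes to the descendants.
That amount (£1,296,000) is divided into 4 shares of £324,000: Matthias, Ulric, and Quilla each take £324,000; Linnea's £324,000 share passes to Linnea's issue.
Linnea's share (£324,000) is divided into 2 shares of £162,000: Keturah and Imani each take £162,000.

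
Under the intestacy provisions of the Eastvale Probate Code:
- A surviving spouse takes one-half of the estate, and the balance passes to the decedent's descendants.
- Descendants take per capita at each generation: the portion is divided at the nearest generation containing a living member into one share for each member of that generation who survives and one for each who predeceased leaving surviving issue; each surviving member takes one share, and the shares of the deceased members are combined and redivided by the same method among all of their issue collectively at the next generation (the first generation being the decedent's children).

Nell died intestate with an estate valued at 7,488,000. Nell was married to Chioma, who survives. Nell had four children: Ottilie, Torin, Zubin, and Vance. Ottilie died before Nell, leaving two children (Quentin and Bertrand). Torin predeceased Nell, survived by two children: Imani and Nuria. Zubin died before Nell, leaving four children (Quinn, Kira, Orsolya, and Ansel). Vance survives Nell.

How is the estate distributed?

Chioma takes one-half of 7,488,000 = 3,744,000. The remaining 3,744,000 passes to the descendants.
The descendants' portion (3,744,000) is divided at the children's generation into 4 shares of 936,000. Vance takes 936,000. The 3 shares of the deceased (Ottilie, Torin, and Zubin) are combined into a pool of 2,808,000.
That pool (2,808,000) is divided at the grandchildren's generation equally among Quentin, Bertrand, Imani, Nuria, Quinn, Kira, Orsolya, and Ansel: 351,000 each.

Chioma: 3,744,000; Quentin: 351,000; Bertrand: 351,000; Imani: 351,000; Nuria: 351,000; Quinn: 351,000; Kira: 351,000; Orsolya: 351,000; Ansel: 351,000; Vance: 936,000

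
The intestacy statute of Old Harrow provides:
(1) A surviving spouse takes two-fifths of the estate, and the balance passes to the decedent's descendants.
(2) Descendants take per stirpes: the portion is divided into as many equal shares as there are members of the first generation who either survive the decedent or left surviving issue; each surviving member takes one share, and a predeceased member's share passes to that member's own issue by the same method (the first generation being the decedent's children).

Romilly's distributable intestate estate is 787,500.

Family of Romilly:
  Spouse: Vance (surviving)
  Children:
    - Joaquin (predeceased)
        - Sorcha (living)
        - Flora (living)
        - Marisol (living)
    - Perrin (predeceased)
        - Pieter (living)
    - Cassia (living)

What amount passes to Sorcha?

Vance takes two-fifths of 787,500 = 315,000. The remaining 472,500 passes to the descendants.
The descendants' portion (472,500) is divided into 3 shares of 157,500: Cassia takes 157,500; Joaquin's 157,500 share passes to Joaquin's issue; Perrin's 157,500 share passes to Perrin's issue.
Joaquin's share (157,500) is divided into 3 shares of 52,500: Sorcha, Flora, and Marisol each take 52,500.
Perrin's share (157,500) passes entirely to Pieter.

Sorcha receives 52,500.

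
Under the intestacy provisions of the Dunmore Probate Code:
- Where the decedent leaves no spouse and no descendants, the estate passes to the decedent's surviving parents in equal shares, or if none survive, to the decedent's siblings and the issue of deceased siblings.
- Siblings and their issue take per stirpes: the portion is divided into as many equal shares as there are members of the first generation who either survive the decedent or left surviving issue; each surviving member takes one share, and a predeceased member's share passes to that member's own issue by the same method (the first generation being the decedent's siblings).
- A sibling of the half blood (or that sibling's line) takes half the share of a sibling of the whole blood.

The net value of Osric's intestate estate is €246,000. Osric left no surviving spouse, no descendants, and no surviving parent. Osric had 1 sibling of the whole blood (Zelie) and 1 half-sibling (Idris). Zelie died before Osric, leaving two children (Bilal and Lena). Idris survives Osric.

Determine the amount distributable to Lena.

Lena receives €82,000.

The entire €246,000 passes to the siblings and their issue.
Counting each half-blood sibling's line as half a unit, there are 3/2 units in €246,000, so one unit is €164,000. Whole-blood lines (Zelie) take €164,000 each; half-blood lines (Idris) take €82,000 each.
Zelie's share (€164,000) is divided into 2 shares of €82,000: Bilal and Lena each take €82,000.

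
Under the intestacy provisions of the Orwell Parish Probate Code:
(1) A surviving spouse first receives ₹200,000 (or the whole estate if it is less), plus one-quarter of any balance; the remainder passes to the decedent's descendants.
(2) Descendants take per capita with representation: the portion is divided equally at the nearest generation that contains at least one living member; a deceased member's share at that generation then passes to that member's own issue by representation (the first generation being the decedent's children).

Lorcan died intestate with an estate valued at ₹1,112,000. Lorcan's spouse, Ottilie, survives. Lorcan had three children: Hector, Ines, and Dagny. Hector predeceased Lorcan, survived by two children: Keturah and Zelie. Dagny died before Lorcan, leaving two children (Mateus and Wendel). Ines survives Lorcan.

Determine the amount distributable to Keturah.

Keturah receives ₹114,000.

Ottilie first takes ₹200,000, leaving a balance of ₹912,000. Ottilie then takes one-quarter of the balance (₹228,000), for a total of ₹428,000. The remaining ₹684,000 passes to the descendants.
The descendants' portion (₹684,000) is divided into 3 shares of ₹228,000: Ines takes ₹228,000; Hector's ₹228,000 share passes to Hector's issue; Dagny's ₹228,000 share passes to Dagny's issue.
Hector's share (₹228,000) is divided into 2 shares of ₹114,000: Keturah and Zelie each take ₹114,000.
Dagny's share (₹228,000) is divided into 2 shares of ₹114,000: Mateus and Wendel each take ₹114,000.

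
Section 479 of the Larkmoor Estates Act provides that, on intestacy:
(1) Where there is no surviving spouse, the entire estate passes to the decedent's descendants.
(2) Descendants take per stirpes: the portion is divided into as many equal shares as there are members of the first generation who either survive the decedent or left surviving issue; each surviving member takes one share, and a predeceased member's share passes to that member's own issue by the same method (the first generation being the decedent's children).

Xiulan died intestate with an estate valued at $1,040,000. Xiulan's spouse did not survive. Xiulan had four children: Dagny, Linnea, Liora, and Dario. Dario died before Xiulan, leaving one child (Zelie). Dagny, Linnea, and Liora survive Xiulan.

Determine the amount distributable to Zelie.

Zelie receives $260,000.

The entire $1,040,000 passes to the descendants.
That amount ($1,040,000) is divided into 4 shares of $260,000: Dagny, Linnea, and Liora each take $260,000; Dario's $260,000 share passes to Dario's issue.
Dario's share ($260,000) passes entirely to Zelie.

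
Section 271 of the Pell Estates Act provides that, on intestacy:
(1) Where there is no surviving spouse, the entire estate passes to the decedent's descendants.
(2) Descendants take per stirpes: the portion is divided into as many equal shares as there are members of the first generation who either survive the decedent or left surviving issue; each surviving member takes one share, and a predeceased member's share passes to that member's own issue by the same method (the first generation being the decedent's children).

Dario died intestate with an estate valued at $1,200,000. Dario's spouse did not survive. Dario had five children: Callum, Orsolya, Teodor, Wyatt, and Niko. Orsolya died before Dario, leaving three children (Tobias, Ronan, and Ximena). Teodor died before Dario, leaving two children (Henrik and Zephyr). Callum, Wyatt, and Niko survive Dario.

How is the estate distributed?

The entire $1,200,000 passes to the descendants.
That amount ($1,200,000) is divided into 5 shares of $240,000: Callum, Wyatt, and Niko each take $240,000; Orsolya's $240,000 share passes to Orsolya's issue; Teodor's $240,000 share passes to Teodor's issue.
Orsolya's share ($240,000) is divided into 3 shares of $80,000: Tobias, Ronan, and Ximena each take $80,000.
Teodor's share ($240,000) is divided into 2 shares of $120,000: Henrik and Zephyr each take $120,000.

Callum: $240,000; Tobias: $80,000; Ronan: $80,000; Ximena: $80,000; Henrik: $120,000; Zephyr: $120,000; Wyatt: $240,000; Niko: $240,000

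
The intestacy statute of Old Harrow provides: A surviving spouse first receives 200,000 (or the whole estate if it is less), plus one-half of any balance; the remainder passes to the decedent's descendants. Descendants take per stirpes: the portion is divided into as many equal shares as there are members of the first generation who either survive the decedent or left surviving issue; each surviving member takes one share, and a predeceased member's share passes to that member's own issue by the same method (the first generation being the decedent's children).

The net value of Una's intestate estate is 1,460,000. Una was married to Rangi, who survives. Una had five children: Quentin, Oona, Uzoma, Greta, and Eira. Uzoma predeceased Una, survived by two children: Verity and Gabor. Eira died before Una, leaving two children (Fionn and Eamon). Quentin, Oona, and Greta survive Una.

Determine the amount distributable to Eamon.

Eamon receives 63,000.

Rangi first takes 200,000, leaving a balance of 1,260,000. Rangi then takes one-half of the balance (630,000), for a total of 830,000. The remaining 630,000 passes to the descendants.
The descendants' portion (630,000) is divided into 5 shares of 126,000: Quentin, Oona, and Greta each take 126,000; Uzoma's 126,000 share passes to Uzoma's issue; Eira's 126,000 share passes to Eira's issue.
Uzoma's share (126,000) is divided into 2 shares of 63,000: Verity and Gabor each take 63,000.
Eira's share (126,000) is divided into 2 shares of 63,000: Fionn and Eamon each take 63,000.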